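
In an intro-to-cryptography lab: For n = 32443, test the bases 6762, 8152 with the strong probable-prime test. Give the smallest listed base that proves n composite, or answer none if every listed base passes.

n − 1 = 32442 = 2^1 · 16221, so s = 1 and d = 16221.
Base 6762: x_0 = 6762^16221 mod 32443 = 32442. x_0 = 32442 ≡ −1, so 6762 is not a witness.
Base 8152: x_0 = 8152^16221 mod 32443 = 32442. x_0 = 32442 ≡ −1, so 8152 is not a witness.
No listed base is a witness for 32443.

none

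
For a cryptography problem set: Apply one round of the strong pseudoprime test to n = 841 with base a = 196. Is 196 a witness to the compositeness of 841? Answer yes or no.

n − 1 = 840 = 2^3 · 105, so s = 3 and d = 105.
x_0 = 196^105 mod 841 = 840.
x_0 = 840 ≡ −1, so 196 is not a witness.

no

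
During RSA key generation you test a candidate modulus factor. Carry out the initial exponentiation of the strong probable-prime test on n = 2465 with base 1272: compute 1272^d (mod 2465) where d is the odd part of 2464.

2147

n − 1 = 2464 = 2^5 · 77, so s = 5 and d = 77.
1272^77 mod 2465 = 2147.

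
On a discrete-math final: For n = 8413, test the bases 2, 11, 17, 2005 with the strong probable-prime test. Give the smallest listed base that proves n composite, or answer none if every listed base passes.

2

n − 1 = 8412 = 2^2 · 2103, so s = 2 and d = 2103.
Base 2: x_0 = 2^2103 mod 8413 = 4220. x_0 is neither 1 nor 8412, so continue squaring. x_1 = 4220^2 mod 8413 = 6492. Reached i = s−1 = 1 without hitting −1: 2 is a Miller–Rabin witness and 8413 is composite.
Base 11: x_0 = 11^2103 mod 8413 = 6820. x_0 is neither 1 nor 8412, so continue squaring. x_1 = 6820^2 mod 8413 = 5336. Reached i = s−1 = 1 without hitting −1: 11 is a Miller–Rabin witness and 8413 is composite.
Base 17: x_0 = 17^2103 mod 8413 = 4869. x_0 is neither 1 nor 8412, so continue squaring. x_1 = 4869^2 mod 8413 = 7740. Reached i = s−1 = 1 without hitting −1: 17 is a Miller–Rabin witness and 8413 is composite.
Base 2005: x_0 = 2005^2103 mod 8413 = 1421. x_0 is neither 1 nor 8412, so continue squaring. x_1 = 1421^2 mod 8413 = 121. Reached i = s−1 = 1 without hitting −1: 2005 is a Miller–Rabin witness and 8413 is composite.
The smallest witness among the given bases is 2.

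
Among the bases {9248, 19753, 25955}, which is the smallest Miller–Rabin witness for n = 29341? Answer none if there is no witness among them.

n − 1 = 29340 = 2^2 · 7335, so s = 2 and d = 7335.
Base 9248: x_0 = 9248^7335 mod 29341 = 7431. x_0 is neither 1 nor 29340, so continue squaring. x_1 = 7431^2 mod 29341 = 29340. x_1 ≡ −1, so 9248 is not a witness.
Base 19753: x_0 = 19753^7335 mod 29341 = 26424. x_0 is neither 1 nor 29340, so continue squaring. x_1 = 26424^2 mod 29341 = 29340. x_1 ≡ −1, so 19753 is not a witness.
Base 25955: x_0 = 25955^7335 mod 29341 = 21910. x_0 is neither 1 nor 29340, so continue squaring. x_1 = 21910^2 mod 29341 = 29340. x_1 ≡ −1, so 25955 is not a witness.
No listed base is a witness for 29341.

none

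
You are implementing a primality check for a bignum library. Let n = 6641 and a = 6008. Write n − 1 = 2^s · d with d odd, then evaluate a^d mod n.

903

n − 1 = 6640 = 2^4 · 415, so s = 4 and d = 415.
6008^415 mod 6641 = 903.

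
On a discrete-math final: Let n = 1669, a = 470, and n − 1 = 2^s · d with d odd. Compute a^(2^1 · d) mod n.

n − 1 = 1668 = 2^2 · 417, so s = 2 and d = 417.
x_0 = 470^417 mod 1669 = 1449.
x_1 = 1449^2 mod 1669 = 1668.

1668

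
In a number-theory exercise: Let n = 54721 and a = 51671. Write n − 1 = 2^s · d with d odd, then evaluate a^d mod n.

n − 1 = 54720 = 2^6 · 855, so s = 6 and d = 855.
51671^855 mod 54721 = 14693.

14693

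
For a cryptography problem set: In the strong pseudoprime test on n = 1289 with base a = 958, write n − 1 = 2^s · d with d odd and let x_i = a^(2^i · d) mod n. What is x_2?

1

n − 1 = 1288 = 2^3 · 161, so s = 3 and d = 161.
x_0 = 958^161 mod 1289 = 479.
x_1 = 479^2 mod 1289 = 1288.
x_2 = 1288^2 mod 1289 = 1.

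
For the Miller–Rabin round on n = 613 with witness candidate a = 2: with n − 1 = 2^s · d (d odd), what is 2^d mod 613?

578

n − 1 = 612 = 2^2 · 153, so s = 2 and d = 153.
By repeated squaring, 2^153 ≡ 578 (mod 613).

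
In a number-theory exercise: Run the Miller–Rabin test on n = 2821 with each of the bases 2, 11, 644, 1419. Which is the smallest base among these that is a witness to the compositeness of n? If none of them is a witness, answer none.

n − 1 = 2820 = 2^2 · 705, so s = 2 and d = 705.
Base 2: x_0 = 2^705 mod 2821 = 2605. x_0 is neither 1 nor 2820, so continue squaring. x_1 = 2605^2 mod 2821 = 1520. Reached i = s−1 = 1 without hitting −1: 2 is a Miller–Rabin witness and 2821 is composite.
Base 11: x_0 = 11^705 mod 2821 = 1828. x_0 is neither 1 nor 2820, so continue squaring. x_1 = 1828^2 mod 2821 = 1520. Reached i = s−1 = 1 without hitting −1: 11 is a Miller–Rabin witness and 2821 is composite.
Base 644: x_0 = 644^705 mod 2821 = 1022. x_0 is neither 1 nor 2820, so continue squaring. x_1 = 1022^2 mod 2821 = 714. Reached i = s−1 = 1 without hitting −1: 644 is a Miller–Rabin witness and 2821 is composite.
Base 1419: x_0 = 1419^705 mod 2821 = 1084. x_0 is neither 1 nor 2820, so continue squaring. x_1 = 1084^2 mod 2821 = 1520. Reached i = s−1 = 1 without hitting −1: 1419 is a Miller–Rabin witness and 2821 is composite.
The smallest witness among the given bases is 2.

2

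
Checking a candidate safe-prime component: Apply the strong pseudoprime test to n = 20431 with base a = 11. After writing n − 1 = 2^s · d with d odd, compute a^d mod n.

n − 1 = 20430 = 2^1 · 10215, so s = 1 and d = 10215.
11^10215 mod 20431 = 20430.

20430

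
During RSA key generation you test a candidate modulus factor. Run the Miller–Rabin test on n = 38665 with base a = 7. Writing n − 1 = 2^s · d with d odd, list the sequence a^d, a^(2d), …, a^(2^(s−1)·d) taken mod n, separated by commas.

22497, 28824, 28121

n − 1 = 38664 = 2^3 · 4833, so s = 3 and d = 4833.
x_0 = 7^4833 mod 38665 = 22497.
x_1 = 22497^2 mod 38665 = 28824.
x_2 = 28824^2 mod 38665 = 28121.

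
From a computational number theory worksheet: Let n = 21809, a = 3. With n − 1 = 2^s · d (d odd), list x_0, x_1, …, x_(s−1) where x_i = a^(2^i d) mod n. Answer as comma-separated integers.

16239, 12502, 16710, 3473

n − 1 = 21808 = 2^4 · 1363, so s = 4 and d = 1363.
x_0 = 3^1363 mod 21809 = 16239.
x_1 = 16239^2 mod 21809 = 12502.
x_2 = 12502^2 mod 21809 = 16710.
x_3 = 16710^2 mod 21809 = 3473.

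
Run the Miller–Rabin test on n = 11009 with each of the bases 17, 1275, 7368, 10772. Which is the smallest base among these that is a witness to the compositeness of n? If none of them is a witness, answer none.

n − 1 = 11008 = 2^8 · 43, so s = 8 and d = 43.
Base 17: x_0 = 17^43 mod 11009 = 2287. x_0 is neither 1 nor 11008, so continue squaring. x_1 = 2287^2 mod 11009 = 1094. x_2 = 1094^2 mod 11009 = 7864. x_3 = 7864^2 mod 11009 = 4943. x_4 = 4943^2 mod 11009 = 4278. x_5 = 4278^2 mod 11009 = 4326. x_6 = 4326^2 mod 11009 = 9985. x_7 = 9985^2 mod 11009 = 2721. Reached i = s−1 = 7 without hitting −1: 17 is a Miller–Rabin witness and 11009 is composite.
Base 1275: x_0 = 1275^43 mod 11009 = 796. x_0 is neither 1 nor 11008, so continue squaring. x_1 = 796^2 mod 11009 = 6103. x_2 = 6103^2 mod 11009 = 3162. x_3 = 3162^2 mod 11009 = 2072. x_4 = 2072^2 mod 11009 = 10683. x_5 = 10683^2 mod 11009 = 7195. x_6 = 7195^2 mod 11009 = 3707. x_7 = 3707^2 mod 11009 = 2617. Reached i = s−1 = 7 without hitting −1: 1275 is a Miller–Rabin witness and 11009 is composite.
Base 7368: x_0 = 7368^43 mod 11009 = 6699. x_0 is neither 1 nor 11008, so continue squaring. x_1 = 6699^2 mod 11009 = 3917. x_2 = 3917^2 mod 11009 = 7352. x_3 = 7352^2 mod 11009 = 8723. x_4 = 8723^2 mod 11009 = 7530. x_5 = 7530^2 mod 11009 = 4550. x_6 = 4550^2 mod 11009 = 5580. x_7 = 5580^2 mod 11009 = 2948. Reached i = s−1 = 7 without hitting −1: 7368 is a Miller–Rabin witness and 11009 is composite.
Base 10772: x_0 = 10772^43 mod 11009 = 5760. x_0 is neither 1 nor 11008, so continue squaring. x_1 = 5760^2 mod 11009 = 7483. x_2 = 7483^2 mod 11009 = 3515. x_3 = 3515^2 mod 11009 = 3127. x_4 = 3127^2 mod 11009 = 2137. x_5 = 2137^2 mod 11009 = 9043. x_6 = 9043^2 mod 11009 = 997. x_7 = 997^2 mod 11009 = 3199. Reached i = s−1 = 7 without hitting −1: 10772 is a Miller–Rabin witness and 11009 is composite.
The smallest witness among the given bases is 17.

17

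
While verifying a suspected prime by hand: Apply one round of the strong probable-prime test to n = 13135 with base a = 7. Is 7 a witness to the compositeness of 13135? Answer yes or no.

yes

n − 1 = 13134 = 2^1 · 6567, so s = 1 and d = 6567.
By repeated squaring, 7^6567 ≡ 12458 (mod 13135).
x_0 = 7^6567 mod 13135 = 12458.
x_0 ∉ {1, 13134} and s = 1, so 7 is a Miller–Rabin witness and 13135 is composite.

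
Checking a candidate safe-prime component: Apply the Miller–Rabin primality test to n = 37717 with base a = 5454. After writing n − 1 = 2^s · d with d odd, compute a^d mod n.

n − 1 = 37716 = 2^2 · 9429, so s = 2 and d = 9429.
Repeated squaring mod 37717: 5454^1 ≡ 5454, 5454^2 ≡ 25120, 5454^4 ≡ 8990, 5454^8 ≡ 30286, 5454^16 ≡ 2073, 5454^32 ≡ 35308, 5454^64 ≡ 32580, 5454^128 ≡ 24586, 5454^256 ≡ 18754, 5454^512 ≡ 1491, 5454^1024 ≡ 35495, 5454^2048 ≡ 34074, 5454^4096 ≡ 32782, 5454^8192 ≡ 26760.
9429 = 8192 + 1024 + 128 + 64 + 16 + 4 + 1, so 5454^9429 ≡ 26760·35495·24586·32580·2073·8990·5454 ≡ 37716 (mod 37717).

37716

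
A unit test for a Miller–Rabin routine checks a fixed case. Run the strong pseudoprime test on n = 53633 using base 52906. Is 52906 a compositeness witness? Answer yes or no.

n − 1 = 53632 = 2^7 · 419, so s = 7 and d = 419.
x_0 = 52906^419 mod 53633 = 20592.
x_0 is neither 1 nor 53632, so continue squaring.
x_1 = 20592^2 mod 53633 = 7966.
x_2 = 7966^2 mod 53633 = 9317.
x_3 = 9317^2 mod 53633 = 28295.
x_4 = 28295^2 mod 53633 = 27234.
x_5 = 27234^2 mod 53633 = 53632.
x_5 ≡ −1, so 52906 is not a witness.

no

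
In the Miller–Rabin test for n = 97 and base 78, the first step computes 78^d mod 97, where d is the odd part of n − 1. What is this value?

28

n − 1 = 96 = 2^5 · 3, so s = 5 and d = 3.
78^3 mod 97 = 28.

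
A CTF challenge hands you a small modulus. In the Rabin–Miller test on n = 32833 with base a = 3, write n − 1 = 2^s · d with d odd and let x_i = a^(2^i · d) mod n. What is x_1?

21806

n − 1 = 32832 = 2^6 · 513, so s = 6 and d = 513.
Repeated squaring mod 32833: 3^1 ≡ 3, 3^2 ≡ 9, 3^4 ≡ 81, 3^8 ≡ 6561, 3^16 ≡ 2658, 3^32 ≡ 5869, 3^64 ≡ 3344, 3^128 ≡ 19116, 3^256 ≡ 22999, 3^512 ≡ 14371.
513 = 512 + 1, so 3^513 ≡ 14371·3 ≡ 10280 (mod 32833).
x_0 = 10280.
x_1 = 10280^2 mod 32833 = 21806.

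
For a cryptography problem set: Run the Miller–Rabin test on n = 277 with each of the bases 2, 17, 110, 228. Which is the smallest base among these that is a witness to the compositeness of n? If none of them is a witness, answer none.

n − 1 = 276 = 2^2 · 69, so s = 2 and d = 69.
Base 2: x_0 = 2^69 mod 277 = 60. x_0 is neither 1 nor 276, so continue squaring. x_1 = 60^2 mod 277 = 276. x_1 ≡ −1, so 2 is not a witness.
Base 17: x_0 = 17^69 mod 277 = 60. x_0 is neither 1 nor 276, so continue squaring. x_1 = 60^2 mod 277 = 276. x_1 ≡ −1, so 17 is not a witness.
Base 110: x_0 = 110^69 mod 277 = 60. x_0 is neither 1 nor 276, so continue squaring. x_1 = 60^2 mod 277 = 276. x_1 ≡ −1, so 110 is not a witness.
Base 228: x_0 = 228^69 mod 277 = 276. x_0 = 276 ≡ −1, so 228 is not a witness.
No listed base is a witness for 277.

none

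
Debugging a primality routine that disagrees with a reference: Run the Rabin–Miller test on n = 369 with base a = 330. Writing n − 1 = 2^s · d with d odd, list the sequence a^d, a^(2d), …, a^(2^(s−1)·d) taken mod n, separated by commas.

90, 351, 324, 180

n − 1 = 368 = 2^4 · 23, so s = 4 and d = 23.
x_0 = 330^23 mod 369 = 90.
x_1 = 90^2 mod 369 = 351.
x_2 = 351^2 mod 369 = 324.
x_3 = 324^2 mod 369 = 180.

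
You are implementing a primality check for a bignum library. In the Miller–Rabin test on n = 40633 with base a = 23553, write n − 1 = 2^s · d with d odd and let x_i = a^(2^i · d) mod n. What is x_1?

n − 1 = 40632 = 2^3 · 5079, so s = 3 and d = 5079.
x_0 = 23553^5079 mod 40633 = 13894.
x_1 = 13894^2 mod 40633 = 36486.

36486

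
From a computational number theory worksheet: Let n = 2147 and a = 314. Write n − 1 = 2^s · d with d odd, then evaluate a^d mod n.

n − 1 = 2146 = 2^1 · 1073, so s = 1 and d = 1073.
Repeated squaring mod 2147: 314^1 ≡ 314, 314^2 ≡ 1981, 314^4 ≡ 1792, 314^8 ≡ 1499, 314^16 ≡ 1239, 314^32 ≡ 16, 314^64 ≡ 256, 314^128 ≡ 1126, 314^256 ≡ 1146, 314^512 ≡ 1499, 314^1024 ≡ 1239.
1073 = 1024 + 32 + 16 + 1, so 314^1073 ≡ 1239·16·1239·314 ≡ 945 (mod 2147).

945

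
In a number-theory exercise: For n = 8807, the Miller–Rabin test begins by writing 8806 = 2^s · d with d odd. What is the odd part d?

4403

Halving: 8806 → 4403; 4403 is odd.
So 8806 = 2^1 · 4403.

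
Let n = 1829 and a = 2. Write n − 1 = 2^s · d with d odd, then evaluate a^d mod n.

n − 1 = 1828 = 2^2 · 457, so s = 2 and d = 457.
Repeated squaring mod 1829: 2^1 ≡ 2, 2^2 ≡ 4, 2^4 ≡ 16, 2^8 ≡ 256, 2^16 ≡ 1521, 2^32 ≡ 1585, 2^64 ≡ 1008, 2^128 ≡ 969, 2^256 ≡ 684.
457 = 256 + 128 + 64 + 8 + 1, so 2^457 ≡ 684·969·1008·256·2 ≡ 655 (mod 1829).

655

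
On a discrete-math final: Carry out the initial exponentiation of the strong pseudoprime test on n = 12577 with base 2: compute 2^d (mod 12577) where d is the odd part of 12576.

n − 1 = 12576 = 2^5 · 393, so s = 5 and d = 393.
Repeated squaring mod 12577: 2^1 ≡ 2, 2^2 ≡ 4, 2^4 ≡ 16, 2^8 ≡ 256, 2^16 ≡ 2651, 2^32 ≡ 9835, 2^64 ≡ 10095, 2^128 ≡ 10171, 2^256 ≡ 3416.
393 = 256 + 128 + 8 + 1, so 2^393 ≡ 3416·10171·256·2 ≡ 793 (mod 12577).

793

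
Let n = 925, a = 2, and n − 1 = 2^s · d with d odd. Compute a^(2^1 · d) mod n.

n − 1 = 924 = 2^2 · 231, so s = 2 and d = 231.
x_0 = 2^231 mod 925 = 23.
x_1 = 23^2 mod 925 = 529.

529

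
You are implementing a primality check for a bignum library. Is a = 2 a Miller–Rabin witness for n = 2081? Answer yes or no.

no

n − 1 = 2080 = 2^5 · 65, so s = 5 and d = 65.
x_0 = 2^65 mod 2081 = 725.
x_0 is neither 1 nor 2080, so continue squaring.
x_1 = 725^2 mod 2081 = 1213.
x_2 = 1213^2 mod 2081 = 102.
x_3 = 102^2 mod 2081 = 2080.
x_3 ≡ −1, so 2 is not a witness.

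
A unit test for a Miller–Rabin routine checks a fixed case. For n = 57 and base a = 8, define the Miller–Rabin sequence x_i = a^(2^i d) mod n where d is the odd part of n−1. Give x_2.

n − 1 = 56 = 2^3 · 7, so s = 3 and d = 7.
x_0 = 8^7 mod 57 = 8.
x_1 = 8^2 mod 57 = 7.
x_2 = 7^2 mod 57 = 49.

49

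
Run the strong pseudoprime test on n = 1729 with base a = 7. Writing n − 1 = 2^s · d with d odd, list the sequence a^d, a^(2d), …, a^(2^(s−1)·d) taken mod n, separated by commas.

343, 77, 742, 742, 742, 742

n − 1 = 1728 = 2^6 · 27, so s = 6 and d = 27.
x_0 = 7^27 mod 1729 = 343.
x_1 = 343^2 mod 1729 = 77.
x_2 = 77^2 mod 1729 = 742.
x_3 = 742^2 mod 1729 = 742.
x_4 = 742^2 mod 1729 = 742.
x_5 = 742^2 mod 1729 = 742.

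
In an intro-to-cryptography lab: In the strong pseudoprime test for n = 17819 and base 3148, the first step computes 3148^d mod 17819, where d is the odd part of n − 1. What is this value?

11282

n − 1 = 17818 = 2^1 · 8909, so s = 1 and d = 8909.
Repeated squaring mod 17819: 3148^1 ≡ 3148, 3148^2 ≡ 2540, 3148^4 ≡ 1122, 3148^8 ≡ 11554, 3148^16 ≡ 12787, 3148^32 ≡ 225, 3148^64 ≡ 14987, 3148^128 ≡ 1674, 3148^256 ≡ 4693, 3148^512 ≡ 17784, 3148^1024 ≡ 1225, 3148^2048 ≡ 3829, 3148^4096 ≡ 14023, 3148^8192 ≡ 11864.
8909 = 8192 + 512 + 128 + 64 + 8 + 4 + 1, so 3148^8909 ≡ 11864·17784·1674·14987·11554·1122·3148 ≡ 11282 (mod 17819).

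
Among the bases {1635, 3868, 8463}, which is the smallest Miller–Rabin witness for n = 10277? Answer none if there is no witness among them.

none

n − 1 = 10276 = 2^2 · 2569, so s = 2 and d = 2569.
Base 1635: x_0 = 1635^2569 mod 10277 = 1. x_0 = 1, so 1635 is not a witness.
Base 3868: x_0 = 3868^2569 mod 10277 = 1. x_0 = 1, so 3868 is not a witness.
Base 8463: x_0 = 8463^2569 mod 10277 = 1. x_0 = 1, so 8463 is not a witness.
No listed base is a witness for 10277.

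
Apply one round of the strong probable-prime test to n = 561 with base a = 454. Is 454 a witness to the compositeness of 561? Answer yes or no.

n − 1 = 560 = 2^4 · 35, so s = 4 and d = 35.
x_0 = 454^35 mod 561 = 232.
x_0 is neither 1 nor 560, so continue squaring.
x_1 = 232^2 mod 561 = 529.
x_2 = 529^2 mod 561 = 463.
x_3 = 463^2 mod 561 = 67.
Reached i = s−1 = 3 without hitting −1: 454 is a Miller–Rabin witness and 561 is composite.

yes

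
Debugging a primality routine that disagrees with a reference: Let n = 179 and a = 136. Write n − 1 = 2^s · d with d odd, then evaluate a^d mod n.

178

n − 1 = 178 = 2^1 · 89, so s = 1 and d = 89.
136^89 mod 179 = 178.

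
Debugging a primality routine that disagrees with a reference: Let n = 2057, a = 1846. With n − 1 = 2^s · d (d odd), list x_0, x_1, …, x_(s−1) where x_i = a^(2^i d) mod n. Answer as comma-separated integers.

1115, 797, 1653

n − 1 = 2056 = 2^3 · 257, so s = 3 and d = 257.
x_0 = 1846^257 mod 2057 = 1115.
x_1 = 1115^2 mod 2057 = 797.
x_2 = 797^2 mod 2057 = 1653.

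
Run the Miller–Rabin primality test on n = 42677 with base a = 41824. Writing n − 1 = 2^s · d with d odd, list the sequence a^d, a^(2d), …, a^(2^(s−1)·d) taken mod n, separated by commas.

n − 1 = 42676 = 2^2 · 10669, so s = 2 and d = 10669.
x_0 = 41824^10669 mod 42677 = 42676.
x_1 = 42676^2 mod 42677 = 1.

42676, 1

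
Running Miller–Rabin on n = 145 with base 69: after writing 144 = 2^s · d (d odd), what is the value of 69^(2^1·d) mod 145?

n − 1 = 144 = 2^4 · 9, so s = 4 and d = 9.
x_0 = 69^9 mod 145 = 89.
x_1 = 89^2 mod 145 = 91.

91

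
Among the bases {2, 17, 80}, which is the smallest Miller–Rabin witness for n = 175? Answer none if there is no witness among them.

n − 1 = 174 = 2^1 · 87, so s = 1 and d = 87.
Base 2: x_0 = 2^87 mod 175 = 78. x_0 ∉ {1, 174} and s = 1, so 2 is a Miller–Rabin witness and 175 is composite.
Base 17: x_0 = 17^87 mod 175 = 48. x_0 ∉ {1, 174} and s = 1, so 17 is a Miller–Rabin witness and 175 is composite.
Base 80: x_0 = 80^87 mod 175 = 125. x_0 ∉ {1, 174} and s = 1, so 80 is a Miller–Rabin witness and 175 is composite.
The smallest witness among the given bases is 2.

2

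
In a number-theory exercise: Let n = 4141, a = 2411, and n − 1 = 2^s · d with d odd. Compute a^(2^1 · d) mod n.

n − 1 = 4140 = 2^2 · 1035, so s = 2 and d = 1035.
Repeated squaring mod 4141: 2411^1 ≡ 2411, 2411^2 ≡ 3098, 2411^4 ≡ 2907, 2411^8 ≡ 3009, 2411^16 ≡ 1855, 2411^32 ≡ 3995, 2411^64 ≡ 611, 2411^128 ≡ 631, 2411^256 ≡ 625, 2411^512 ≡ 1371, 2411^1024 ≡ 3768.
1035 = 1024 + 8 + 2 + 1, so 2411^1035 ≡ 3768·3009·3098·2411 ≡ 1198 (mod 4141).
x_0 = 1198.
x_1 = 1198^2 mod 4141 = 2418.

2418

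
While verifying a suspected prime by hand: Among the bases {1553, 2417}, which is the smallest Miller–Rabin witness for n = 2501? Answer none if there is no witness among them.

none

n − 1 = 2500 = 2^2 · 625, so s = 2 and d = 625.
Base 1553: x_0 = 1553^625 mod 2501 = 2451. x_0 is neither 1 nor 2500, so continue squaring. x_1 = 2451^2 mod 2501 = 2500. x_1 ≡ −1, so 1553 is not a witness.
Base 2417: x_0 = 2417^625 mod 2501 = 255. x_0 is neither 1 nor 2500, so continue squaring. x_1 = 255^2 mod 2501 = 2500. x_1 ≡ −1, so 2417 is not a witness.
No listed base is a witness for 2501.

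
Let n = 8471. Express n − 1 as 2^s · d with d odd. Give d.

Halving: 8470 → 4235; 4235 is odd.
So 8470 = 2^1 · 4235.

4235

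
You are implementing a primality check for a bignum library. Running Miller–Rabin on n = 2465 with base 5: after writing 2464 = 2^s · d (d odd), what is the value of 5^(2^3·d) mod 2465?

900

n − 1 = 2464 = 2^5 · 77, so s = 5 and d = 77.
Repeated squaring mod 2465: 5^1 ≡ 5, 5^2 ≡ 25, 5^4 ≡ 625, 5^8 ≡ 1155, 5^16 ≡ 460, 5^32 ≡ 2075, 5^64 ≡ 1735.
77 = 64 + 8 + 4 + 1, so 5^77 ≡ 1735·1155·625·5 ≡ 2145 (mod 2465).
x_0 = 2145.
x_1 = 2145^2 mod 2465 = 1335.
x_2 = 1335^2 mod 2465 = 30.
x_3 = 30^2 mod 2465 = 900.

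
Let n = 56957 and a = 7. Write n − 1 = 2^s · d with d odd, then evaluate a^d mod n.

19670

n − 1 = 56956 = 2^2 · 14239, so s = 2 and d = 14239.
Repeated squaring mod 56957: 7^1 ≡ 7, 7^2 ≡ 49, 7^4 ≡ 2401, 7^8 ≡ 12144, 7^16 ≡ 15063, 7^32 ≡ 34238, 7^64 ≡ 8627, 7^128 ≡ 39287, 7^256 ≡ 47583, 7^512 ≡ 44182, 7^1024 ≡ 18820, 7^2048 ≡ 33774, 7^4096 ≡ 5237, 7^8192 ≡ 29852.
14239 = 8192 + 4096 + 1024 + 512 + 256 + 128 + 16 + 8 + 4 + 2 + 1, so 7^14239 ≡ 29852·5237·18820·44182·47583·39287·15063·12144·2401·49·7 ≡ 19670 (mod 56957).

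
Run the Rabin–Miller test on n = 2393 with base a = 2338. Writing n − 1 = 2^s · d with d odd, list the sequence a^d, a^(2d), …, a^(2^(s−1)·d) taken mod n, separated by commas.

n − 1 = 2392 = 2^3 · 299, so s = 3 and d = 299.
x_0 = 2338^299 mod 2393 = 2392.
x_1 = 2392^2 mod 2393 = 1.
x_2 = 1^2 mod 2393 = 1.

2392, 1, 1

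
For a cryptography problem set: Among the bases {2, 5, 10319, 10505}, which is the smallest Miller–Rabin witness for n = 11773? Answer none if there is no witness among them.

2

n − 1 = 11772 = 2^2 · 2943, so s = 2 and d = 2943.
Base 2: x_0 = 2^2943 mod 11773 = 4095. x_0 is neither 1 nor 11772, so continue squaring. x_1 = 4095^2 mod 11773 = 4273. Reached i = s−1 = 1 without hitting −1: 2 is a Miller–Rabin witness and 11773 is composite.
Base 5: x_0 = 5^2943 mod 11773 = 11288. x_0 is neither 1 nor 11772, so continue squaring. x_1 = 11288^2 mod 11773 = 11538. Reached i = s−1 = 1 without hitting −1: 5 is a Miller–Rabin witness and 11773 is composite.
Base 10319: x_0 = 10319^2943 mod 11773 = 1854. x_0 is neither 1 nor 11772, so continue squaring. x_1 = 1854^2 mod 11773 = 11373. Reached i = s−1 = 1 without hitting −1: 10319 is a Miller–Rabin witness and 11773 is composite.
Base 10505: x_0 = 10505^2943 mod 11773 = 1343. x_0 is neither 1 nor 11772, so continue squaring. x_1 = 1343^2 mod 11773 = 2380. Reached i = s−1 = 1 without hitting −1: 10505 is a Miller–Rabin witness and 11773 is composite.
The smallest witness among the given bases is 2.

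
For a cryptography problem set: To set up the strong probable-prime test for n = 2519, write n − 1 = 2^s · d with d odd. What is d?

Halving: 2518 → 1259; 1259 is odd.
So 2518 = 2^1 · 1259.

1259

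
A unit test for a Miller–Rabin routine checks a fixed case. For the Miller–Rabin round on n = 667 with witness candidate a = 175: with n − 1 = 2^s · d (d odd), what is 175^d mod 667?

30

n − 1 = 666 = 2^1 · 333, so s = 1 and d = 333.
175^333 mod 667 = 30.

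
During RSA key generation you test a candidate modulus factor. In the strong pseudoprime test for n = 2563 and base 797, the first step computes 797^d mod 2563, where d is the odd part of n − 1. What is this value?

n − 1 = 2562 = 2^1 · 1281, so s = 1 and d = 1281.
Repeated squaring mod 2563: 797^1 ≡ 797, 797^2 ≡ 2148, 797^4 ≡ 504, 797^8 ≡ 279, 797^16 ≡ 951, 797^32 ≡ 2225, 797^64 ≡ 1472, 797^128 ≡ 1049, 797^256 ≡ 874, 797^512 ≡ 102, 797^1024 ≡ 152.
1281 = 1024 + 256 + 1, so 797^1281 ≡ 152·874·797 ≡ 2326 (mod 2563).

2326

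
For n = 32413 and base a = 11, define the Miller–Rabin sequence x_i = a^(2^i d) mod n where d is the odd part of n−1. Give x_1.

n − 1 = 32412 = 2^2 · 8103, so s = 2 and d = 8103.
Repeated squaring mod 32413: 11^1 ≡ 11, 11^2 ≡ 121, 11^4 ≡ 14641, 11^8 ≡ 11712, 11^16 ≡ 31541, 11^32 ≡ 14885, 11^64 ≡ 20370, 11^128 ≡ 18087, 11^256 ≡ 27573, 11^512 ≡ 23414, 11^1024 ≡ 14327, 11^2048 ≡ 23813, 11^4096 ≡ 25947.
8103 = 4096 + 2048 + 1024 + 512 + 256 + 128 + 32 + 4 + 2 + 1, so 11^8103 ≡ 25947·23813·14327·23414·27573·18087·14885·14641·121·11 ≡ 6009 (mod 32413).
x_0 = 6009.
x_1 = 6009^2 mod 32413 = 32412.

32412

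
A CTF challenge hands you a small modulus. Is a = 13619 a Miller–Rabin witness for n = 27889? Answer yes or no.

yes

n − 1 = 27888 = 2^4 · 1743, so s = 4 and d = 1743.
x_0 = 13619^1743 mod 27889 = 13192.
x_0 is neither 1 nor 27888, so continue squaring.
x_1 = 13192^2 mod 27889 = 1504.
x_2 = 1504^2 mod 27889 = 3007.
x_3 = 3007^2 mod 27889 = 6013.
Reached i = s−1 = 3 without hitting −1: 13619 is a Miller–Rabin witness and 27889 is composite.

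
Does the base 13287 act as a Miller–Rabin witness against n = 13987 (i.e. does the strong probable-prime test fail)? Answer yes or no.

n − 1 = 13986 = 2^1 · 6993, so s = 1 and d = 6993.
Repeated squaring mod 13987: 13287^1 ≡ 13287, 13287^2 ≡ 455, 13287^4 ≡ 11207, 13287^8 ≡ 7576, 13287^16 ≡ 7115, 13287^32 ≡ 4272, 13287^64 ≡ 10936, 13287^128 ≡ 7246, 13287^256 ≡ 11305, 13287^512 ≡ 3806, 13287^1024 ≡ 9091, 13287^2048 ≡ 11085, 13287^4096 ≡ 1430.
6993 = 4096 + 2048 + 512 + 256 + 64 + 16 + 1, so 13287^6993 ≡ 1430·11085·3806·11305·10936·7115·13287 ≡ 1690 (mod 13987).
x_0 = 13287^6993 mod 13987 = 1690.
x_0 ∉ {1, 13986} and s = 1, so 13287 is a Miller–Rabin witness and 13987 is composite.

yes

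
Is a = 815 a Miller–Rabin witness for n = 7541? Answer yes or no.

n − 1 = 7540 = 2^2 · 1885, so s = 2 and d = 1885.
x_0 = 815^1885 mod 7541 = 7540.
x_0 = 7540 ≡ −1, so 815 is not a witness.

no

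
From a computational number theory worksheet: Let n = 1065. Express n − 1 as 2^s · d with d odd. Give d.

133

Halving: 1064 → 532 → 266 → 133; 133 is odd.
So 1064 = 2^3 · 133.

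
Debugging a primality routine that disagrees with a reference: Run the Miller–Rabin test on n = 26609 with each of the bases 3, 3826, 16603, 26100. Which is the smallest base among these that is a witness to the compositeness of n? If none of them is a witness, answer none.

3

n − 1 = 26608 = 2^4 · 1663, so s = 4 and d = 1663.
Base 3: x_0 = 3^1663 mod 26609 = 3294. x_0 is neither 1 nor 26608, so continue squaring. x_1 = 3294^2 mod 26609 = 20573. x_2 = 20573^2 mod 26609 = 5575. x_3 = 5575^2 mod 26609 = 1313. Reached i = s−1 = 3 without hitting −1: 3 is a Miller–Rabin witness and 26609 is composite.
Base 3826: x_0 = 3826^1663 mod 26609 = 13588. x_0 is neither 1 nor 26608, so continue squaring. x_1 = 13588^2 mod 26609 = 20502. x_2 = 20502^2 mod 26609 = 16240. x_3 = 16240^2 mod 26609 = 15801. Reached i = s−1 = 3 without hitting −1: 3826 is a Miller–Rabin witness and 26609 is composite.
Base 16603: x_0 = 16603^1663 mod 26609 = 16146. x_0 is neither 1 nor 26608, so continue squaring. x_1 = 16146^2 mod 26609 = 4943. x_2 = 4943^2 mod 26609 = 6187. x_3 = 6187^2 mod 26609 = 15227. Reached i = s−1 = 3 without hitting −1: 16603 is a Miller–Rabin witness and 26609 is composite.
Base 26100: x_0 = 26100^1663 mod 26609 = 9587. x_0 is neither 1 nor 26608, so continue squaring. x_1 = 9587^2 mod 26609 = 3083. x_2 = 3083^2 mod 26609 = 5476. x_3 = 5476^2 mod 26609 = 24842. Reached i = s−1 = 3 without hitting −1: 26100 is a Miller–Rabin witness and 26609 is composite.
The smallest witness among the given bases is 3.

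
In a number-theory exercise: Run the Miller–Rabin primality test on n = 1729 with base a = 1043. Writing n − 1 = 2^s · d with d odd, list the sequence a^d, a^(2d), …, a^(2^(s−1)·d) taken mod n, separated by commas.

742, 742, 742, 742, 742, 742

n − 1 = 1728 = 2^6 · 27, so s = 6 and d = 27.
x_0 = 1043^27 mod 1729 = 742.
x_1 = 742^2 mod 1729 = 742.
x_2 = 742^2 mod 1729 = 742.
x_3 = 742^2 mod 1729 = 742.
x_4 = 742^2 mod 1729 = 742.
x_5 = 742^2 mod 1729 = 742.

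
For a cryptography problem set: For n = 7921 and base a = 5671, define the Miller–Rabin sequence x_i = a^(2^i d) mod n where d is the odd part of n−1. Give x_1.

n − 1 = 7920 = 2^4 · 495, so s = 4 and d = 495.
x_0 = 5671^495 mod 7921 = 2849.
x_1 = 2849^2 mod 7921 = 5697.

5697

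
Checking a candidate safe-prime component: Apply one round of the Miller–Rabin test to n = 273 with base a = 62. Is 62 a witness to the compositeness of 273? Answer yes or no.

yes

n − 1 = 272 = 2^4 · 17, so s = 4 and d = 17.
Repeated squaring mod 273: 62^1 ≡ 62, 62^2 ≡ 22, 62^4 ≡ 211, 62^8 ≡ 22, 62^16 ≡ 211.
17 = 16 + 1, so 62^17 ≡ 211·62 ≡ 251 (mod 273).
x_0 = 62^17 mod 273 = 251.
x_0 is neither 1 nor 272, so continue squaring.
x_1 = 251^2 mod 273 = 211.
x_2 = 211^2 mod 273 = 22.
x_3 = 22^2 mod 273 = 211.
Reached i = s−1 = 3 without hitting −1: 62 is a Miller–Rabin witness and 273 is composite.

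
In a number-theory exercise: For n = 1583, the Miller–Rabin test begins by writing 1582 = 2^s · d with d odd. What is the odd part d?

791

Halving: 1582 → 791; 791 is odd.
So 1582 = 2^1 · 791.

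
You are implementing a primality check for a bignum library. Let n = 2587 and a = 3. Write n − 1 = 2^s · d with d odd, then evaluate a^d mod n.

664

n − 1 = 2586 = 2^1 · 1293, so s = 1 and d = 1293.
3^1293 mod 2587 = 664.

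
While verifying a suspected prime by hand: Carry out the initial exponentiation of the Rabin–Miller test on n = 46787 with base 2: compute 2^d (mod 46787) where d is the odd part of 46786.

25915

n − 1 = 46786 = 2^1 · 23393, so s = 1 and d = 23393.
By repeated squaring, 2^23393 ≡ 25915 (mod 46787).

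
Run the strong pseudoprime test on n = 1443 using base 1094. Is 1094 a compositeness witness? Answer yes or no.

n − 1 = 1442 = 2^1 · 721, so s = 1 and d = 721.
x_0 = 1094^721 mod 1443 = 1094.
x_0 ∉ {1, 1442} and s = 1, so 1094 is a Miller–Rabin witness and 1443 is composite.

yes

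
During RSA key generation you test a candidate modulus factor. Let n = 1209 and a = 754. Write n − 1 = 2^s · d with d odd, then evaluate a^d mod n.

754

n − 1 = 1208 = 2^3 · 151, so s = 3 and d = 151.
By repeated squaring, 754^151 ≡ 754 (mod 1209).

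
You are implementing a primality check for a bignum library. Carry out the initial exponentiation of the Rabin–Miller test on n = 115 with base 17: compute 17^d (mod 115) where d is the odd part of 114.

102

n − 1 = 114 = 2^1 · 57, so s = 1 and d = 57.
Repeated squaring mod 115: 17^1 ≡ 17, 17^2 ≡ 59, 17^4 ≡ 31, 17^8 ≡ 41, 17^16 ≡ 71, 17^32 ≡ 96.
57 = 32 + 16 + 8 + 1, so 17^57 ≡ 96·71·41·17 ≡ 102 (mod 115).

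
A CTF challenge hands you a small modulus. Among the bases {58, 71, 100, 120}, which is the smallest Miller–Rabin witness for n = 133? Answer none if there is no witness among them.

n − 1 = 132 = 2^2 · 33, so s = 2 and d = 33.
Base 58: x_0 = 58^33 mod 133 = 1. x_0 = 1, so 58 is not a witness.
Base 71: x_0 = 71^33 mod 133 = 50. x_0 is neither 1 nor 132, so continue squaring. x_1 = 50^2 mod 133 = 106. Reached i = s−1 = 1 without hitting −1: 71 is a Miller–Rabin witness and 133 is composite.
Base 100: x_0 = 100^33 mod 133 = 64. x_0 is neither 1 nor 132, so continue squaring. x_1 = 64^2 mod 133 = 106. Reached i = s−1 = 1 without hitting −1: 100 is a Miller–Rabin witness and 133 is composite.
Base 120: x_0 = 120^33 mod 133 = 106. x_0 is neither 1 nor 132, so continue squaring. x_1 = 106^2 mod 133 = 64. Reached i = s−1 = 1 without hitting −1: 120 is a Miller–Rabin witness and 133 is composite.
The smallest witness among the given bases is 71.

71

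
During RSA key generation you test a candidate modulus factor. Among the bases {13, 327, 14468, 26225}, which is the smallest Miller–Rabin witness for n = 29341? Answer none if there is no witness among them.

n − 1 = 29340 = 2^2 · 7335, so s = 2 and d = 7335.
Base 13: x_0 = 13^7335 mod 29341 = 8541. x_0 is neither 1 nor 29340, so continue squaring. x_1 = 8541^2 mod 29341 = 6955. Reached i = s−1 = 1 without hitting −1: 13 is a Miller–Rabin witness and 29341 is composite.
Base 327: x_0 = 327^7335 mod 29341 = 18728. x_0 is neither 1 nor 29340, so continue squaring. x_1 = 18728^2 mod 29341 = 25011. Reached i = s−1 = 1 without hitting −1: 327 is a Miller–Rabin witness and 29341 is composite.
Base 14468: x_0 = 14468^7335 mod 29341 = 3405. x_0 is neither 1 nor 29340, so continue squaring. x_1 = 3405^2 mod 29341 = 4330. Reached i = s−1 = 1 without hitting −1: 14468 is a Miller–Rabin witness and 29341 is composite.
Base 26225: x_0 = 26225^7335 mod 29341 = 5186. x_0 is neither 1 nor 29340, so continue squaring. x_1 = 5186^2 mod 29341 = 18240. Reached i = s−1 = 1 without hitting −1: 26225 is a Miller–Rabin witness and 29341 is composite.
The smallest witness among the given bases is 13.

13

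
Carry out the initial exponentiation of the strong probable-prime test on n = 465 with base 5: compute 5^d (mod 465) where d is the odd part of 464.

335

n − 1 = 464 = 2^4 · 29, so s = 4 and d = 29.
5^29 mod 465 = 335.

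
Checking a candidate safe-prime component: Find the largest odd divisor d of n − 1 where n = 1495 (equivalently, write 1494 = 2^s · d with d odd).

Halving: 1494 → 747; 747 is odd.
So 1494 = 2^1 · 747.

747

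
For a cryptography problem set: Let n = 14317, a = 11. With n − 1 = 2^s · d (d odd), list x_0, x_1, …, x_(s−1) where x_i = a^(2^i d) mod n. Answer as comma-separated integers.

n − 1 = 14316 = 2^2 · 3579, so s = 2 and d = 3579.
x_0 = 11^3579 mod 14317 = 12157.
x_1 = 12157^2 mod 14317 = 12575.

12157, 12575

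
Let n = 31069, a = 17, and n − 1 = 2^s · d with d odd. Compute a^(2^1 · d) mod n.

31068

n − 1 = 31068 = 2^2 · 7767, so s = 2 and d = 7767.
x_0 = 17^7767 mod 31069 = 29563.
x_1 = 29563^2 mod 31069 = 31068.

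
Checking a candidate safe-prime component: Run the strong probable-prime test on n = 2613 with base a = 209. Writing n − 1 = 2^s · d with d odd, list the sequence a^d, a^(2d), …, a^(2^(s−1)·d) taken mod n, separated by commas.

n − 1 = 2612 = 2^2 · 653, so s = 2 and d = 653.
x_0 = 209^653 mod 2613 = 326.
x_1 = 326^2 mod 2613 = 1756.

326, 1756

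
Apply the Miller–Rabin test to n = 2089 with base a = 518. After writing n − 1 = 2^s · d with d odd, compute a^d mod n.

1300

n − 1 = 2088 = 2^3 · 261, so s = 3 and d = 261.
518^261 mod 2089 = 1300.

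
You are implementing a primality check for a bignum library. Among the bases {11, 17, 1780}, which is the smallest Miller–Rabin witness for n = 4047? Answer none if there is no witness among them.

n − 1 = 4046 = 2^1 · 2023, so s = 1 and d = 2023.
Base 11: x_0 = 11^2023 mod 4047 = 3545. x_0 ∉ {1, 4046} and s = 1, so 11 is a Miller–Rabin witness and 4047 is composite.
Base 17: x_0 = 17^2023 mod 4047 = 2570. x_0 ∉ {1, 4046} and s = 1, so 17 is a Miller–Rabin witness and 4047 is composite.
Base 1780: x_0 = 1780^2023 mod 4047 = 409. x_0 ∉ {1, 4046} and s = 1, so 1780 is a Miller–Rabin witness and 4047 is composite.
The smallest witness among the given bases is 11.

11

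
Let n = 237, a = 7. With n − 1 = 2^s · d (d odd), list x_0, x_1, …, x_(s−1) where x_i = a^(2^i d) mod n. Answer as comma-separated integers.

n − 1 = 236 = 2^2 · 59, so s = 2 and d = 59.
x_0 = 7^59 mod 237 = 133.
x_1 = 133^2 mod 237 = 151.

133, 151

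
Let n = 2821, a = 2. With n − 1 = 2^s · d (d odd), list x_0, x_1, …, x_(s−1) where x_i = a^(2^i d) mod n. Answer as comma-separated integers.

n − 1 = 2820 = 2^2 · 705, so s = 2 and d = 705.
x_0 = 2^705 mod 2821 = 2605.
x_1 = 2605^2 mod 2821 = 1520.

2605, 1520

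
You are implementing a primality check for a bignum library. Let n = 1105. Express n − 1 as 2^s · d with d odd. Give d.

69

Halving: 1104 → 552 → 276 → 138 → 69; 69 is odd.
So 1104 = 2^4 · 69.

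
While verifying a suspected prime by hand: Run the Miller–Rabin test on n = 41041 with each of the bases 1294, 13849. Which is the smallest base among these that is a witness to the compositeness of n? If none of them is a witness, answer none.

1294

n − 1 = 41040 = 2^4 · 2565, so s = 4 and d = 2565.
Base 1294: x_0 = 1294^2565 mod 41041 = 6313. x_0 is neither 1 nor 41040, so continue squaring. x_1 = 6313^2 mod 41041 = 3158. x_2 = 3158^2 mod 41041 = 1. x_2 = 1 but x_1 ≠ ±1, a nontrivial square root of 1 — 1294 is a witness and 41041 is composite.
Base 13849: x_0 = 13849^2565 mod 41041 = 36399. x_0 is neither 1 nor 41040, so continue squaring. x_1 = 36399^2 mod 41041 = 1639. x_2 = 1639^2 mod 41041 = 18656. x_3 = 18656^2 mod 41041 = 18656. Reached i = s−1 = 3 without hitting −1: 13849 is a Miller–Rabin witness and 41041 is composite.
The smallest witness among the given bases is 1294.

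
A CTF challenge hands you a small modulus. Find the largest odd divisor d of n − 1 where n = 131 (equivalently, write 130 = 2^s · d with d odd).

65

Halving: 130 → 65; 65 is odd.
So 130 = 2^1 · 65.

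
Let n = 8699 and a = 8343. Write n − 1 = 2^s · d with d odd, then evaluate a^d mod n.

1

n − 1 = 8698 = 2^1 · 4349, so s = 1 and d = 4349.
Repeated squaring mod 8699: 8343^1 ≡ 8343, 8343^2 ≡ 4950, 8343^4 ≡ 6116, 8343^8 ≡ 8455, 8343^16 ≡ 7342, 8343^32 ≡ 5960, 8343^64 ≡ 3583, 8343^128 ≡ 6864, 8343^256 ≡ 712, 8343^512 ≡ 2402, 8343^1024 ≡ 2167, 8343^2048 ≡ 7128, 8343^4096 ≡ 6224.
4349 = 4096 + 128 + 64 + 32 + 16 + 8 + 4 + 1, so 8343^4349 ≡ 6224·6864·3583·5960·7342·8455·6116·8343 ≡ 1 (mod 8699).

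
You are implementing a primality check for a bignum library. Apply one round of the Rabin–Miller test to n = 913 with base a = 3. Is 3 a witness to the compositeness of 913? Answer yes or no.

yes

n − 1 = 912 = 2^4 · 57, so s = 4 and d = 57.
x_0 = 3^57 mod 913 = 680.
x_0 is neither 1 nor 912, so continue squaring.
x_1 = 680^2 mod 913 = 422.
x_2 = 422^2 mod 913 = 49.
x_3 = 49^2 mod 913 = 575.
Reached i = s−1 = 3 without hitting −1: 3 is a Miller–Rabin witness and 913 is composite.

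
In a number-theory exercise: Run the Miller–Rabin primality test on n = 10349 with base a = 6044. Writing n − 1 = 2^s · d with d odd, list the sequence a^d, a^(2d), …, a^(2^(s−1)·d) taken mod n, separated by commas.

5632, 10088

n − 1 = 10348 = 2^2 · 2587, so s = 2 and d = 2587.
x_0 = 6044^2587 mod 10349 = 5632.
x_1 = 5632^2 mod 10349 = 10088.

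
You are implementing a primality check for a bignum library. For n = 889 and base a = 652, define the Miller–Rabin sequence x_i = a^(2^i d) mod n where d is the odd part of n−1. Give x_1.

50

n − 1 = 888 = 2^3 · 111, so s = 3 and d = 111.
x_0 = 652^111 mod 889 = 428.
x_1 = 428^2 mod 889 = 50.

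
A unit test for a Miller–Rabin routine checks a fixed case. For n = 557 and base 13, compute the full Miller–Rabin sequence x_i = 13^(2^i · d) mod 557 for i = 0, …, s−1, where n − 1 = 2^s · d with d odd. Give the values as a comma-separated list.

n − 1 = 556 = 2^2 · 139, so s = 2 and d = 139.
x_0 = 13^139 mod 557 = 118.
x_1 = 118^2 mod 557 = 556.

118, 556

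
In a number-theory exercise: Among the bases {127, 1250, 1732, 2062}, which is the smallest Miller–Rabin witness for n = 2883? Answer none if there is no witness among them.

127

n − 1 = 2882 = 2^1 · 1441, so s = 1 and d = 1441.
Base 127: x_0 = 127^1441 mod 2883 = 871. x_0 ∉ {1, 2882} and s = 1, so 127 is a Miller–Rabin witness and 2883 is composite.
Base 1250: x_0 = 1250^1441 mod 2883 = 599. x_0 ∉ {1, 2882} and s = 1, so 1250 is a Miller–Rabin witness and 2883 is composite.
Base 1732: x_0 = 1732^1441 mod 2883 = 2662. x_0 ∉ {1, 2882} and s = 1, so 1732 is a Miller–Rabin witness and 2883 is composite.
Base 2062: x_0 = 2062^1441 mod 2883 = 2434. x_0 ∉ {1, 2882} and s = 1, so 2062 is a Miller–Rabin witness and 2883 is composite.
The smallest witness among the given bases is 127.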